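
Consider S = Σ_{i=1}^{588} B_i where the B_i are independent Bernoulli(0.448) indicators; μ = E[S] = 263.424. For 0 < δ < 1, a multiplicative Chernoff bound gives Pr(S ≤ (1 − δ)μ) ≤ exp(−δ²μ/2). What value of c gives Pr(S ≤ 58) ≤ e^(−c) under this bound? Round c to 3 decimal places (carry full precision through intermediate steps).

80.097

Write 58 = (1 − δ)μ, so δ = 1 − 58/263.424 = 0.7798226…
Then the exponent is δ²μ/2 = (μ − 58)²/(2μ) = 80.097143.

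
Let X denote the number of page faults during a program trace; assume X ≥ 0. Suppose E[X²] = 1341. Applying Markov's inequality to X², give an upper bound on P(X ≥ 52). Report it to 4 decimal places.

0.4959

Since X ≥ 0, the event {X ≥ 52} is the same as {X² ≥ 2704}.
Markov's inequality applied to X² gives P(X² ≥ 2704) ≤ E[X²]/2704 = 1341/2704 = 0.4959.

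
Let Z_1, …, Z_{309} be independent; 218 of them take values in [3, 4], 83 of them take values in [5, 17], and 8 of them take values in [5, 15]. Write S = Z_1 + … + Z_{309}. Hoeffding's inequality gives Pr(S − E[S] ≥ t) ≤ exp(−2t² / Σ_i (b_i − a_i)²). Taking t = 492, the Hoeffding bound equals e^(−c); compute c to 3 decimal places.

Σ(b_i − a_i)² = 218·1² + 83·12² + 8·10² = 12970.
c = 2t² / 12970 = 2·492² / 12970 = 37.3268.

37.327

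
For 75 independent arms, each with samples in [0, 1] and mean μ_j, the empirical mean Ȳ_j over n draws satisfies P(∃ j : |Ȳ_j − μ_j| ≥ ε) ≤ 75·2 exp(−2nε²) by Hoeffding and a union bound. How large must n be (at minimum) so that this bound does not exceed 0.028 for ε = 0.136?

Need 2·75·exp(−2nε²) ≤ 0.028, i.e. exp(−2nε²) ≤ 0.028/150.
So 2nε² ≥ ln(150/0.028) = 8.586186.
Hence n ≥ 8.586186/(2·0.136²) = 232.109.
The smallest integer n is 233.

233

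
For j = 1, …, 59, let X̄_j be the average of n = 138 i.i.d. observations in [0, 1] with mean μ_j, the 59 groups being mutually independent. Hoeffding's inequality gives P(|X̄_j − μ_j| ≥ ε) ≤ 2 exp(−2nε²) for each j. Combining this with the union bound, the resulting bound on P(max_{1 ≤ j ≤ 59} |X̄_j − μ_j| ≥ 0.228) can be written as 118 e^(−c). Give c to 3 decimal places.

14.348

Union bound over the 59 events: P(max_{1 ≤ j ≤ 59} |X̄_j − μ_j| ≥ 0.228) ≤ 59·2·exp(−2nε²) = 118 exp(−2·138·0.228²).
So c = 2·138·0.228² = 14.3476.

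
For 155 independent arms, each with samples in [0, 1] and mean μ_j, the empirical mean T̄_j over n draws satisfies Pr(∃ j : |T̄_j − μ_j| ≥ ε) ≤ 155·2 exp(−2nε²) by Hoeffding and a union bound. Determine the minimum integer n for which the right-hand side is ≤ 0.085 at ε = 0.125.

263

Need 2·155·exp(−2nε²) ≤ 0.085, i.e. exp(−2nε²) ≤ 0.085/310.
So 2nε² ≥ ln(310/0.085) = 8.201676.
Hence n ≥ 8.201676/(2·0.125²) = 262.454.
The smallest integer n is 263.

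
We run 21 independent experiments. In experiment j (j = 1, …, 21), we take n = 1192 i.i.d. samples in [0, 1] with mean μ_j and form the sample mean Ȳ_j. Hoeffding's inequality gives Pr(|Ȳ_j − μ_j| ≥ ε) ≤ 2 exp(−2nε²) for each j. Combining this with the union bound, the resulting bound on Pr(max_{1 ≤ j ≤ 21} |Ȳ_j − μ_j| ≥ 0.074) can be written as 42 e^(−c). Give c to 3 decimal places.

13.055

Union bound over the 21 events: Pr(max_{1 ≤ j ≤ 21} |Ȳ_j − μ_j| ≥ 0.074) ≤ 21·2·exp(−2nε²) = 42 exp(−2·1192·0.074²).
So c = 2·1192·0.074² = 13.0548.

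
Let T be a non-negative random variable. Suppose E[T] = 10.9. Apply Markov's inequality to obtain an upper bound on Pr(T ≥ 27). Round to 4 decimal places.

0.4037

Markov's inequality: for a non-negative random variable, Pr(T ≥ a) ≤ E[T]/a.
Here E[T] = 10.9 and a = 27, so the bound is 10.9/27 = 0.4037.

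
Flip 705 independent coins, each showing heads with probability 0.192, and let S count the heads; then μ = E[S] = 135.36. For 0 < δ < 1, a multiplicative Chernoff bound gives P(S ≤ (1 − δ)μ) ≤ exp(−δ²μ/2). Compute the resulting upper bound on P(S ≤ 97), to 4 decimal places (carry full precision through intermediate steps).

Write 97 = (1 − δ)μ, so δ = 1 − 97/135.36 = 0.2833924…
Then the exponent is δ²μ/2 = (μ − 97)²/(2μ) = 5.435467.
Bound = exp(−5.435467) = 0.00436.

0.0044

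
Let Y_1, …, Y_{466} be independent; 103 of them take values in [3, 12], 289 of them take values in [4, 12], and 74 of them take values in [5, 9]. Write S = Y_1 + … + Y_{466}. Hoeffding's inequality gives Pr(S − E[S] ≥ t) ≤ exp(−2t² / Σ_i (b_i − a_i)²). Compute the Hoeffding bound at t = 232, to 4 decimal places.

Σ(b_i − a_i)² = 103·9² + 289·8² + 74·4² = 28023.
Exponent = 2·232² / 28023 = 3.84142.
Bound = exp(−3.84142) = 0.02146.

0.0215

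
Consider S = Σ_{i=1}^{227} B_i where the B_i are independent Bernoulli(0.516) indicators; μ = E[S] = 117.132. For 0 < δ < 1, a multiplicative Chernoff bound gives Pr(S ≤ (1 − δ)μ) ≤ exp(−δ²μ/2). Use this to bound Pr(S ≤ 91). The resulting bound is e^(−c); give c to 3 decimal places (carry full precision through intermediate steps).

2.915

Write 91 = (1 − δ)μ, so δ = 1 − 91/117.132 = 0.2230987…
Then the exponent is δ²μ/2 = (μ − 91)²/(2μ) = 2.915008.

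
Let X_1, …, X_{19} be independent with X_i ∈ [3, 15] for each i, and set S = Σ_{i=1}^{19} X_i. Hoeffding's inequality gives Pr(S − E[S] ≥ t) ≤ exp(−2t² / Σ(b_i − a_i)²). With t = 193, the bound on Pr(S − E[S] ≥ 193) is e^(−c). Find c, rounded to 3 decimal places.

Σ(b_i − a_i)² = 19·(12)² = 2736.
c = 2t²/2736 = 2·193²/2736 = 27.2288.

27.229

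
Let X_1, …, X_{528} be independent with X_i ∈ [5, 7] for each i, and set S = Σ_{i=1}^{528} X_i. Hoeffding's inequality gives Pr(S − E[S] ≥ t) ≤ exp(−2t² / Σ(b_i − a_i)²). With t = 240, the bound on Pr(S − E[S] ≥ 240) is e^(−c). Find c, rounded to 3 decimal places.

54.545

Σ(b_i − a_i)² = 528·(2)² = 2112.
c = 2t²/2112 = 2·240²/2112 = 54.5455.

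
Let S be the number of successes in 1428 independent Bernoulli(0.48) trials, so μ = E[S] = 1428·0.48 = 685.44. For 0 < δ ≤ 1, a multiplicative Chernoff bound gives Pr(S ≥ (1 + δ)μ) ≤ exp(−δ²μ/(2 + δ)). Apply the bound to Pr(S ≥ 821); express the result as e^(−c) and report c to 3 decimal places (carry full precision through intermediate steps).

Write 821 = (1 + δ)μ, so δ = 821/685.44 − 1 = 0.1977708…
Then the exponent is δ²μ/(2 + δ) = (821 − μ)² / (μ·(2 + δ)) = 12.198636.

12.199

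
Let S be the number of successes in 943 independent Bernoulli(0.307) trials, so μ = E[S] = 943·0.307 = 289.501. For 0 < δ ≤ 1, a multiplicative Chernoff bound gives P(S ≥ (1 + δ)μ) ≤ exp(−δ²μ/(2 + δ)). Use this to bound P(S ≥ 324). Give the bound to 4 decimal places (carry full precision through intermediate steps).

0.1437

Write 324 = (1 + δ)μ, so δ = 324/289.501 − 1 = 0.1191671…
Then the exponent is δ²μ/(2 + δ) = (324 − μ)² / (μ·(2 + δ)) = 1.939982.
Bound = exp(−1.939982) = 0.14371.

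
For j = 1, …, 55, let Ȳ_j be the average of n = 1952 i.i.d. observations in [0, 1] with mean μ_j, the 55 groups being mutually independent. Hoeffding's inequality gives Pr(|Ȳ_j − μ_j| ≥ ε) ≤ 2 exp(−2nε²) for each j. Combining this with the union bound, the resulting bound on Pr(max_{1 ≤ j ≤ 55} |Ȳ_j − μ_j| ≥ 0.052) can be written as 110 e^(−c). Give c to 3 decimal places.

Union bound over the 55 events: Pr(max_{1 ≤ j ≤ 55} |Ȳ_j − μ_j| ≥ 0.052) ≤ 55·2·exp(−2nε²) = 110 exp(−2·1952·0.052²).
So c = 2·1952·0.052² = 10.5564.

10.556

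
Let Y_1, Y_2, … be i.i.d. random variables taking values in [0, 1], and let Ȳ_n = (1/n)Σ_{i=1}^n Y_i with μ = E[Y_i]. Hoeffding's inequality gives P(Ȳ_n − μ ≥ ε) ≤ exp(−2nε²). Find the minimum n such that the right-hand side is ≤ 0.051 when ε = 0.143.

73

Require exp(−2nε²) ≤ 0.051, i.e. 2nε² ≥ ln(1/0.051) = 2.975930.
So n ≥ 2.975930 / (2·0.143²) = 72.765.
The smallest integer n is 73.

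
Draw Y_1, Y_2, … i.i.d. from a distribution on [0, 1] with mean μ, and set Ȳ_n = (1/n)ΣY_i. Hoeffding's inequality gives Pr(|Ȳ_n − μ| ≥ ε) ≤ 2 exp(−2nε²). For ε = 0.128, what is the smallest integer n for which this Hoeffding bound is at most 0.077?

Require 2·exp(−2nε²) ≤ 0.077, i.e. 2nε² ≥ ln(2/0.077) = 3.257097.
So n ≥ 3.257097 / (2·0.128²) = 99.399.
The smallest integer n is 100.

100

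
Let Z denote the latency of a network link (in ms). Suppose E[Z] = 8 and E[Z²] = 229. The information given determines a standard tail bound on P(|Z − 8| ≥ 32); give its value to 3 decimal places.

0.161

The first two moments determine the variance, so Chebyshev's inequality is the sharpest standard bound available.
Var(Z) = E[Z²] − (E[Z])² = 229 − 64 = 165.
Chebyshev's inequality: P(|Z − μ| ≥ t) ≤ Var(Z)/t² = 165/1024 = 0.1611.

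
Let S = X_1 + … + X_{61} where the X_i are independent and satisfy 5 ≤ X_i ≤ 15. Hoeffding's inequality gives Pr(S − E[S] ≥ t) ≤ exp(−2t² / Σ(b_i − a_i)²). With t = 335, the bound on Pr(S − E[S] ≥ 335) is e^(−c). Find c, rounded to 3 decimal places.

Σ(b_i − a_i)² = 61·(10)² = 6100.
c = 2t²/6100 = 2·335²/6100 = 36.7951.

36.795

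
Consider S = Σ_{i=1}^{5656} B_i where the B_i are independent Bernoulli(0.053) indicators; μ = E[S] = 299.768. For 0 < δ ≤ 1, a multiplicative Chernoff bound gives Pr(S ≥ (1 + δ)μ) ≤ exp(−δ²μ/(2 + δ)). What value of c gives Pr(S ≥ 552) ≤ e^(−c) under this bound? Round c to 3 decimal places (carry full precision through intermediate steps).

Write 552 = (1 + δ)μ, so δ = 552/299.768 − 1 = 0.841424…
Then the exponent is δ²μ/(2 + δ) = (552 − μ)² / (μ·(2 + δ)) = 74.692853.

74.693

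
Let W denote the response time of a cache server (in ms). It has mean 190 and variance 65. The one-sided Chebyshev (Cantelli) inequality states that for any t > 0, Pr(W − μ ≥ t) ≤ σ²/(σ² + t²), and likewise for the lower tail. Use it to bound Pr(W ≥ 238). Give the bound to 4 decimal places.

Here σ² = 65 and t = 48, so σ² + t² = 2369.
Cantelli's bound: 65/2369 = 0.0274.

0.0274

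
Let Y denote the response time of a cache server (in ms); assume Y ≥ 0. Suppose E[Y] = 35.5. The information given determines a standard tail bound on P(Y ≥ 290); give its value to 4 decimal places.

Only the mean of a non-negative variable is known, so Markov's inequality is the applicable tail bound.
Markov's inequality: for a non-negative random variable, P(Y ≥ a) ≤ E[Y]/a.
Here E[Y] = 35.5 and a = 290, so the bound is 35.5/290 = 0.1224.

0.1224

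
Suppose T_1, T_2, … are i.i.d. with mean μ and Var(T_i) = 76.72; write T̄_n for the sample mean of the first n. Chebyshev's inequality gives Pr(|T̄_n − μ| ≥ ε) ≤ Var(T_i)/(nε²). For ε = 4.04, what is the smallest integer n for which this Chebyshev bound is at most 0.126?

Require 76.72/(n·4.04²) ≤ 0.126, i.e. n ≥ 76.72/(0.126·4.04²) = 37.306.
The smallest integer n is 38.

38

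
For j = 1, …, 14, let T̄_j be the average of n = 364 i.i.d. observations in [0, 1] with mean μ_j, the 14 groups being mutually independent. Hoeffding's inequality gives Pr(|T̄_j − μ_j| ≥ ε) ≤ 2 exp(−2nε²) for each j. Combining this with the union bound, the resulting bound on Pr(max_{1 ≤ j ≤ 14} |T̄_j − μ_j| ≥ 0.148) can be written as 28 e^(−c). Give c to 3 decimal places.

15.946

Union bound over the 14 events: Pr(max_{1 ≤ j ≤ 14} |T̄_j − μ_j| ≥ 0.148) ≤ 14·2·exp(−2nε²) = 28 exp(−2·364·0.148²).
So c = 2·364·0.148² = 15.9461.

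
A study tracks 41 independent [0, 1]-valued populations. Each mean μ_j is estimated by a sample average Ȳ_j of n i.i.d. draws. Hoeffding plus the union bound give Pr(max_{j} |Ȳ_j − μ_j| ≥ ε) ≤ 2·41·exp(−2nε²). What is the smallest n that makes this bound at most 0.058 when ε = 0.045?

1792

Need 2·41·exp(−2nε²) ≤ 0.058, i.e. exp(−2nε²) ≤ 0.058/82.
So 2nε² ≥ ln(82/0.058) = 7.254032.
Hence n ≥ 7.254032/(2·0.045²) = 1791.119.
The smallest integer n is 1792.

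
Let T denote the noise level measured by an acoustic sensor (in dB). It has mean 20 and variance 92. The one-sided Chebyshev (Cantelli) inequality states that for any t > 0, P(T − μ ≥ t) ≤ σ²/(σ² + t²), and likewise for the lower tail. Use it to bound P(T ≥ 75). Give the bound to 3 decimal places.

Here σ² = 92 and t = 55, so σ² + t² = 3117.
Cantelli's bound: 92/3117 = 0.0295.

0.030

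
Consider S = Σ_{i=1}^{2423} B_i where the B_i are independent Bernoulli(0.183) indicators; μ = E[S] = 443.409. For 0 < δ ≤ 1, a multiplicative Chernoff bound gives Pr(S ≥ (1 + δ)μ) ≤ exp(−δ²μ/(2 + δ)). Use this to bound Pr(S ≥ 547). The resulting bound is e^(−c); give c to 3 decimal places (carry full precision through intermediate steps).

Write 547 = (1 + δ)μ, so δ = 547/443.409 − 1 = 0.233624…
Then the exponent is δ²μ/(2 + δ) = (547 − μ)² / (μ·(2 + δ)) = 10.835014.

10.835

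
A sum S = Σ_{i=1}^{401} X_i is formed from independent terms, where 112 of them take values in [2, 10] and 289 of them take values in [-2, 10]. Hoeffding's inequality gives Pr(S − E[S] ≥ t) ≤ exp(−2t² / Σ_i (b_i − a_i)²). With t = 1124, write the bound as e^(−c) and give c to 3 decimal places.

51.795

Σ(b_i − a_i)² = 112·8² + 289·12² = 48784.
c = 2t² / 48784 = 2·1124² / 48784 = 51.7947.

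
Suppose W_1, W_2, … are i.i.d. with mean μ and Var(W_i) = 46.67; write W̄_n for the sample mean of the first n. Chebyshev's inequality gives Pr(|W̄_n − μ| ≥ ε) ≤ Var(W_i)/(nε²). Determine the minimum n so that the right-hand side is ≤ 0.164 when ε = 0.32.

2780

Require 46.67/(n·0.32²) ≤ 0.164, i.e. n ≥ 46.67/(0.164·0.32²) = 2779.035.
The smallest integer n is 2780.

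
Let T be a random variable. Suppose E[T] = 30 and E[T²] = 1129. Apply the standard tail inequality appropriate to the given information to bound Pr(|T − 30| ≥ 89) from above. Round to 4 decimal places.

The first two moments determine the variance, so Chebyshev's inequality is the sharpest standard bound available.
Var(T) = E[T²] − (E[T])² = 1129 − 900 = 229.
Chebyshev's inequality: Pr(|T − μ| ≥ t) ≤ Var(T)/t² = 229/7921 = 0.0289.

0.0289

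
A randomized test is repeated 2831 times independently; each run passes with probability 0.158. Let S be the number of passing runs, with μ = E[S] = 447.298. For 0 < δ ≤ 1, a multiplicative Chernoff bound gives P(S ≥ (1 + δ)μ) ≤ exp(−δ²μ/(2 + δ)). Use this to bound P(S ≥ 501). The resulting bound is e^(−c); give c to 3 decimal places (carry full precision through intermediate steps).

3.041

Write 501 = (1 + δ)μ, so δ = 501/447.298 − 1 = 0.1200587…
Then the exponent is δ²μ/(2 + δ) = (501 − μ)² / (μ·(2 + δ)) = 3.041138.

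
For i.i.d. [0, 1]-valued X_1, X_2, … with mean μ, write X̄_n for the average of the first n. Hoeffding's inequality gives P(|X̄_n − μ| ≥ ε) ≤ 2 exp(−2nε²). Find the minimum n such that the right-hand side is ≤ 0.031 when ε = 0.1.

Require 2·exp(−2nε²) ≤ 0.031, i.e. 2nε² ≥ ln(2/0.031) = 4.166915.
So n ≥ 4.166915 / (2·0.1²) = 208.346.
The smallest integer n is 209.

209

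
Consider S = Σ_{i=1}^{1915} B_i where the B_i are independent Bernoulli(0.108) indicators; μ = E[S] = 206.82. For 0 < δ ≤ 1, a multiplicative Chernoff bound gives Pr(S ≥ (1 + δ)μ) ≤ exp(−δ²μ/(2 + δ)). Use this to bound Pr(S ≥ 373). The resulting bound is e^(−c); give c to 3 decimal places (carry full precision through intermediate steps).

Write 373 = (1 + δ)μ, so δ = 373/206.82 − 1 = 0.8035006…
Then the exponent is δ²μ/(2 + δ) = (373 − μ)² / (μ·(2 + δ)) = 47.628216.

47.628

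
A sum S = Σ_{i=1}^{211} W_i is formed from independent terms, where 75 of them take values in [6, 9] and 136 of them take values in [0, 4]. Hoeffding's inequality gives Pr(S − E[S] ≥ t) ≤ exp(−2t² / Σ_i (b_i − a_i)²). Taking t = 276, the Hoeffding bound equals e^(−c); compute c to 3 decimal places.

Σ(b_i − a_i)² = 75·3² + 136·4² = 2851.
c = 2t² / 2851 = 2·276² / 2851 = 53.4381.

53.438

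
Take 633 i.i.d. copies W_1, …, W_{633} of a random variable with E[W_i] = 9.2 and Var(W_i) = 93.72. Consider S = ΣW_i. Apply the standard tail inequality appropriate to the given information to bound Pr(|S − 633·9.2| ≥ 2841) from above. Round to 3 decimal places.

With mean and variance of each term known, Chebyshev's inequality bounds the deviation of the sum (or sample mean).
Var(S) = n·Var(W_i) = 633·93.72 = 59324.76.
Chebyshev: Pr(|S − 633·9.2| ≥ 2841) ≤ Var(S)/2841² = 59324.76/8071281 = 0.0074.

0.007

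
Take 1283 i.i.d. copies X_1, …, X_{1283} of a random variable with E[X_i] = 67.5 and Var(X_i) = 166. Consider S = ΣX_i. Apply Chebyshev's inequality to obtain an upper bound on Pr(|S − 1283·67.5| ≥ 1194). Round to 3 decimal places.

Var(S) = n·Var(X_i) = 1283·166 = 212978.
Chebyshev: Pr(|S − 1283·67.5| ≥ 1194) ≤ Var(S)/1194² = 212978/1425636 = 0.1494.

0.149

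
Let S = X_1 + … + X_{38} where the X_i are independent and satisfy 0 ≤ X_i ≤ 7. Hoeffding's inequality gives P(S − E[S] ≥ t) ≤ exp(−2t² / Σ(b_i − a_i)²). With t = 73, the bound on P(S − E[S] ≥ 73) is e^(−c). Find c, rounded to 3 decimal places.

5.724

Σ(b_i − a_i)² = 38·(7)² = 1862.
c = 2t²/1862 = 2·73²/1862 = 5.7240.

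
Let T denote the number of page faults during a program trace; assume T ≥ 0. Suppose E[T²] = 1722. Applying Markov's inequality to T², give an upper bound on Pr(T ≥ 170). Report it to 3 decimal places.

0.060

Since T ≥ 0, the event {T ≥ 170} is the same as {T² ≥ 28900}.
Markov's inequality applied to T² gives Pr(T² ≥ 28900) ≤ E[T²]/28900 = 1722/28900 = 0.0596.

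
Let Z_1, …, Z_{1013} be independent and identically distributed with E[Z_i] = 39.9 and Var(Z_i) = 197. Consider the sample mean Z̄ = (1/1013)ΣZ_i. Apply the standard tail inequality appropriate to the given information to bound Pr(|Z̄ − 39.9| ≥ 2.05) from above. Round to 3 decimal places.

0.046

With mean and variance of each term known, Chebyshev's inequality bounds the deviation of the sum (or sample mean).
Var(Z̄) = Var(Z_i)/n = 197/1013 = 0.19447.
Chebyshev: Pr(|Z̄ − 39.9| ≥ 2.05) ≤ Var(Z̄)/(2.05)² = 197/(1013·2.05²) = 0.0463.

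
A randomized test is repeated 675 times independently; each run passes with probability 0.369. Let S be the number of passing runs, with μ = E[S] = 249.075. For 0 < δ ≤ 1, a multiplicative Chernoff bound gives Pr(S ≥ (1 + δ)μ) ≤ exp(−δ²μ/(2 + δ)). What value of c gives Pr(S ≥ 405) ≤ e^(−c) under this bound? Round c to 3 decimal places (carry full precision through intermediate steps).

37.171

Write 405 = (1 + δ)μ, so δ = 405/249.075 − 1 = 0.6260163…
Then the exponent is δ²μ/(2 + δ) = (405 − μ)² / (μ·(2 + δ)) = 37.170975.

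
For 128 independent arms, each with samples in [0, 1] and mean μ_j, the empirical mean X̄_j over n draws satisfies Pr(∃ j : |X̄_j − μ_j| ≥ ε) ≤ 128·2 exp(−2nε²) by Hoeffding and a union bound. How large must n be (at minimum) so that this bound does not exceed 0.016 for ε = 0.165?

178

Need 2·128·exp(−2nε²) ≤ 0.016, i.e. exp(−2nε²) ≤ 0.016/256.
So 2nε² ≥ ln(256/0.016) = 9.680344.
Hence n ≥ 9.680344/(2·0.165²) = 177.784.
The smallest integer n is 178.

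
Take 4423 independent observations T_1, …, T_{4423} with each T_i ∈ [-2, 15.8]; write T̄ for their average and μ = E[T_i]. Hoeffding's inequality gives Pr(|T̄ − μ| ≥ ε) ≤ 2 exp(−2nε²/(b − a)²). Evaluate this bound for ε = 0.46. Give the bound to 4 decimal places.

0.0054

Exponent: 2nε²/(b − a)² = 2·4423·0.46² / 17.8² = 5.90776.
Bound = 2·exp(−5.90776) = 0.00544.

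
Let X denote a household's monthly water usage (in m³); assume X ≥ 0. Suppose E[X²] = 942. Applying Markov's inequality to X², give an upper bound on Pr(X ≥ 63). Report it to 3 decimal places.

Since X ≥ 0, the event {X ≥ 63} is the same as {X² ≥ 3969}.
Markov's inequality applied to X² gives Pr(X² ≥ 3969) ≤ E[X²]/3969 = 942/3969 = 0.2373.

0.237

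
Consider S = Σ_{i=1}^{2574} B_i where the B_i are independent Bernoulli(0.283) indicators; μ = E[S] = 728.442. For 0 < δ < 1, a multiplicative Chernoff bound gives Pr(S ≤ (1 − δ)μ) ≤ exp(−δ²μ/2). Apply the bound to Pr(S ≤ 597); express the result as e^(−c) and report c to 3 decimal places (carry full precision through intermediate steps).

Write 597 = (1 − δ)μ, so δ = 1 − 597/728.442 = 0.1804426…
Then the exponent is δ²μ/2 = (μ − 597)²/(2μ) = 11.858871.

11.859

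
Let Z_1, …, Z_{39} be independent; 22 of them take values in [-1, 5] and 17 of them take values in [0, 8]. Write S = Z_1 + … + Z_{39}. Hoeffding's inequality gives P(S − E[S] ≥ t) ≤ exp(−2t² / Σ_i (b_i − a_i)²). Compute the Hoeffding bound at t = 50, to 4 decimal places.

Σ(b_i − a_i)² = 22·6² + 17·8² = 1880.
Exponent = 2·50² / 1880 = 2.65957.
Bound = exp(−2.65957) = 0.06998.

0.0700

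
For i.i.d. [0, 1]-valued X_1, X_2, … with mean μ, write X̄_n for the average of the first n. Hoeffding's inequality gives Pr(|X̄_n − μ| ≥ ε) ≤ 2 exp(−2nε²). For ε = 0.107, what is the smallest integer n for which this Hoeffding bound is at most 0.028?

Require 2·exp(−2nε²) ≤ 0.028, i.e. 2nε² ≥ ln(2/0.028) = 4.268698.
So n ≥ 4.268698 / (2·0.107²) = 186.422.
The smallest integer n is 187.

187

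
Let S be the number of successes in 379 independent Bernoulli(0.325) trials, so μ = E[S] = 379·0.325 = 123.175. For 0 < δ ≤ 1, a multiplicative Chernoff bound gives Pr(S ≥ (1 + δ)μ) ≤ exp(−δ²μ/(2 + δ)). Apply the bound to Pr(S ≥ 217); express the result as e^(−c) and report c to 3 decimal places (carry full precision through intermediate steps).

25.878

Write 217 = (1 + δ)μ, so δ = 217/123.175 − 1 = 0.7617211…
Then the exponent is δ²μ/(2 + δ) = (217 − μ)² / (μ·(2 + δ)) = 25.878241.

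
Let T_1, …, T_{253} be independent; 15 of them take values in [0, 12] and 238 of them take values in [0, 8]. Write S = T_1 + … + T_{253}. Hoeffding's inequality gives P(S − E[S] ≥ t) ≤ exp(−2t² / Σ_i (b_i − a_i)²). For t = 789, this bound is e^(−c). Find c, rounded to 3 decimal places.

71.587

Σ(b_i − a_i)² = 15·12² + 238·8² = 17392.
c = 2t² / 17392 = 2·789² / 17392 = 71.5871.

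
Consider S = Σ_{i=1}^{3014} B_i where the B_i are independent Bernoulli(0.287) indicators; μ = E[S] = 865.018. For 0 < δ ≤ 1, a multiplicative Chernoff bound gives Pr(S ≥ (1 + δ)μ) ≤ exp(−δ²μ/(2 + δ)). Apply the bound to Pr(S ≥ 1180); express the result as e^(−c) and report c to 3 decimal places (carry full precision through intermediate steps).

Write 1180 = (1 + δ)μ, so δ = 1180/865.018 − 1 = 0.3641335…
Then the exponent is δ²μ/(2 + δ) = (1180 − μ)² / (μ·(2 + δ)) = 48.514810.

48.515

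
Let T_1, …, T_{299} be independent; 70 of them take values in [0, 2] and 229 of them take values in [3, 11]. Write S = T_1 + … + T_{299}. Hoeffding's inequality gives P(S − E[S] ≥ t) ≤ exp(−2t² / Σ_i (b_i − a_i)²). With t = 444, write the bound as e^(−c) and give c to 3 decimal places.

Σ(b_i − a_i)² = 70·2² + 229·8² = 14936.
c = 2t² / 14936 = 2·444² / 14936 = 26.3974.

26.397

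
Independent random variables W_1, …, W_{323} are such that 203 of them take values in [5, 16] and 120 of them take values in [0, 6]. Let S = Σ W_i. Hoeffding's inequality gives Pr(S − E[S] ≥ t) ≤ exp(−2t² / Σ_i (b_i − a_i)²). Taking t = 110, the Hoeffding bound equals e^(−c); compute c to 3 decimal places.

Σ(b_i − a_i)² = 203·11² + 120·6² = 28883.
c = 2t² / 28883 = 2·110² / 28883 = 0.8379.

0.838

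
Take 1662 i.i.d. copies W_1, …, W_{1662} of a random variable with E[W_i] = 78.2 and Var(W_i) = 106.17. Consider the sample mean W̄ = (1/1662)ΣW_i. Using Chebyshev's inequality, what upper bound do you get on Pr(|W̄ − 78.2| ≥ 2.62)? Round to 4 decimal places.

0.0093

Var(W̄) = Var(W_i)/n = 106.17/1662 = 0.063881.
Chebyshev: Pr(|W̄ − 78.2| ≥ 2.62) ≤ Var(W̄)/(2.62)² = 106.17/(1662·2.62²) = 0.0093.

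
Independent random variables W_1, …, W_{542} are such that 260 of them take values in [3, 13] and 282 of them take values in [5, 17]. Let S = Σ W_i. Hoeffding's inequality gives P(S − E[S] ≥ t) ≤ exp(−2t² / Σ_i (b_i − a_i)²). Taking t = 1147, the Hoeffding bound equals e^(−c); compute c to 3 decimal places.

Σ(b_i − a_i)² = 260·10² + 282·12² = 66608.
c = 2t² / 66608 = 2·1147² / 66608 = 39.5030.

39.503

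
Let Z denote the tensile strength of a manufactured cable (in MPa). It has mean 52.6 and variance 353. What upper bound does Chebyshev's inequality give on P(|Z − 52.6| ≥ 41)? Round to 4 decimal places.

0.2100

Chebyshev: P(|Z − μ| ≥ t) ≤ Var(Z)/t².
Bound = 353 / 1681 = 0.2100.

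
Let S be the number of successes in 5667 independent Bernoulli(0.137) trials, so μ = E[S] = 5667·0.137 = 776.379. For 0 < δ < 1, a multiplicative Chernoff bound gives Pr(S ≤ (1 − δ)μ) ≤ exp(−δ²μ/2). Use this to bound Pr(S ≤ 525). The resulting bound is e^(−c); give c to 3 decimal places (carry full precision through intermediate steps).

40.696

Write 525 = (1 − δ)μ, so δ = 1 − 525/776.379 = 0.3237839…
Then the exponent is δ²μ/2 = (μ − 525)²/(2μ) = 40.696233.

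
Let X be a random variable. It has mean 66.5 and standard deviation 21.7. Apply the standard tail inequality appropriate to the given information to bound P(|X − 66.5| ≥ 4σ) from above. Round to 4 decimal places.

Mean and variance are known, so Chebyshev's inequality applies.
Chebyshev: P(|X − μ| ≥ t) ≤ Var(X)/t².
Var(X) = σ² = 21.7² = 470.89.
t = 4·21.7 = 86.8.
Bound = 470.89 / 7534.24 = 0.0625.

0.0625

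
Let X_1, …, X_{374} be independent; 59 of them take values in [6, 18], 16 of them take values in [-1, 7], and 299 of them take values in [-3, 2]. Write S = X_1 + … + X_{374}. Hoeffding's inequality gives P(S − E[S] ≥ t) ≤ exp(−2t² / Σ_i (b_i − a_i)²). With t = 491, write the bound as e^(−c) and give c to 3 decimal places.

Σ(b_i − a_i)² = 59·12² + 16·8² + 299·5² = 16995.
c = 2t² / 16995 = 2·491² / 16995 = 28.3708.

28.371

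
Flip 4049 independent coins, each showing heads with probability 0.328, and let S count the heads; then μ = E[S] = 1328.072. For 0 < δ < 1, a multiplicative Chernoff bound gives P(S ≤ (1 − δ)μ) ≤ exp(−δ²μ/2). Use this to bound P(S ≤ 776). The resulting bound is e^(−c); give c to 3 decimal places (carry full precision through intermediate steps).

114.747

Write 776 = (1 − δ)μ, so δ = 1 − 776/1328.072 = 0.4156943…
Then the exponent is δ²μ/2 = (μ − 776)²/(2μ) = 114.746600.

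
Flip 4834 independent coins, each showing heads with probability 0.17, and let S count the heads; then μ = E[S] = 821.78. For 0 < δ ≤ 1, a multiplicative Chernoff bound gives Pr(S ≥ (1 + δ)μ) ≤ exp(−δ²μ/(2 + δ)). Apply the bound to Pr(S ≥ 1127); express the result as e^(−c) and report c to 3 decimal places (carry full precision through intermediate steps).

47.804

Write 1127 = (1 + δ)μ, so δ = 1127/821.78 − 1 = 0.3714133…
Then the exponent is δ²μ/(2 + δ) = (1127 − μ)² / (μ·(2 + δ)) = 47.803882.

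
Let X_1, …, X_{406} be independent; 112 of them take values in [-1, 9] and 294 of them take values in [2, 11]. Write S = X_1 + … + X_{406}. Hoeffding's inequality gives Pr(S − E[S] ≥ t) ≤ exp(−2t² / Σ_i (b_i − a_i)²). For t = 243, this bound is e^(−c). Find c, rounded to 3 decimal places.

Σ(b_i − a_i)² = 112·10² + 294·9² = 35014.
c = 2t² / 35014 = 2·243² / 35014 = 3.3729.

3.373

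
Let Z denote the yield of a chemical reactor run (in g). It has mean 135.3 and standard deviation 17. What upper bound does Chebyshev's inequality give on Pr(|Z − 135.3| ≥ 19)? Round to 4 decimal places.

0.8006

Chebyshev: Pr(|Z − μ| ≥ t) ≤ Var(Z)/t².
Var(Z) = σ² = 17² = 289.
Bound = 289 / 361 = 0.8006.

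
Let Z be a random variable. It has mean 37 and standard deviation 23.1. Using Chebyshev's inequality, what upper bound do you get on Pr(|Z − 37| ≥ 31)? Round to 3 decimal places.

Chebyshev: Pr(|Z − μ| ≥ t) ≤ Var(Z)/t².
Var(Z) = σ² = 23.1² = 533.61.
Bound = 533.61 / 961 = 0.5553.

0.555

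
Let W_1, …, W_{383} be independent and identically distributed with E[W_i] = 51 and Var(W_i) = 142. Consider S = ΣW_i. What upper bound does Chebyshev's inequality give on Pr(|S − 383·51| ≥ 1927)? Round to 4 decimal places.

0.0146

Var(S) = n·Var(W_i) = 383·142 = 54386.
Chebyshev: Pr(|S − 383·51| ≥ 1927) ≤ Var(S)/1927² = 54386/3713329 = 0.0146.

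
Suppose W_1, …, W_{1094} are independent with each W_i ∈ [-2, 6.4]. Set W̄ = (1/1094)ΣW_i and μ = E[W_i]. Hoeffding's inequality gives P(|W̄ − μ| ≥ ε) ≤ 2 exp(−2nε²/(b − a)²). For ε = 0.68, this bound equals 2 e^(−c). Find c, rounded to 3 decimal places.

14.339

c = 2nε²/(b − a)² = 2·1094·0.68² / 8.4² = 14.3386.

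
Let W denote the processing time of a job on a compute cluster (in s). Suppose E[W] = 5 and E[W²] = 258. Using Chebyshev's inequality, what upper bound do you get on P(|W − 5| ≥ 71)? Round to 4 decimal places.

Var(W) = E[W²] − (E[W])² = 258 − 25 = 233.
Chebyshev's inequality: P(|W − μ| ≥ t) ≤ Var(W)/t² = 233/5041 = 0.0462.

0.0462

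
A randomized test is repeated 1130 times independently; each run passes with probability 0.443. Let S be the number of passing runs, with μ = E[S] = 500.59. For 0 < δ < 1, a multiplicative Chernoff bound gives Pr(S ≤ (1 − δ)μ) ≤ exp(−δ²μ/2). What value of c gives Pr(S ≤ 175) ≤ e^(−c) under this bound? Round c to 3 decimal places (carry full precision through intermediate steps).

105.884

Write 175 = (1 − δ)μ, so δ = 1 − 175/500.59 = 0.6504125…
Then the exponent is δ²μ/2 = (μ − 175)²/(2μ) = 105.883905.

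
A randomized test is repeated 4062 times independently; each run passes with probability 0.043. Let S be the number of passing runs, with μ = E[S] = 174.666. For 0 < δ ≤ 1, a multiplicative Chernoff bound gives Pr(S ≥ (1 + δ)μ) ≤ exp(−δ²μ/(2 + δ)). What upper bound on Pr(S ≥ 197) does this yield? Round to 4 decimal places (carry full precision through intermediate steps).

0.2613

Write 197 = (1 + δ)μ, so δ = 197/174.666 − 1 = 0.1278669…
Then the exponent is δ²μ/(2 + δ) = (197 − μ)² / (μ·(2 + δ)) = 1.342086.
Bound = exp(−1.342086) = 0.26130.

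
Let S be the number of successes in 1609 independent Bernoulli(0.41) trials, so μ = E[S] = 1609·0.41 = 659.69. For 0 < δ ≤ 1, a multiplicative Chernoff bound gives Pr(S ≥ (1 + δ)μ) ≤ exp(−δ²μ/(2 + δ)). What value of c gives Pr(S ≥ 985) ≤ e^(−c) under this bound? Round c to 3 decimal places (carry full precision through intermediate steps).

64.344

Write 985 = (1 + δ)μ, so δ = 985/659.69 − 1 = 0.4931256…
Then the exponent is δ²μ/(2 + δ) = (985 − μ)² / (μ·(2 + δ)) = 64.344403.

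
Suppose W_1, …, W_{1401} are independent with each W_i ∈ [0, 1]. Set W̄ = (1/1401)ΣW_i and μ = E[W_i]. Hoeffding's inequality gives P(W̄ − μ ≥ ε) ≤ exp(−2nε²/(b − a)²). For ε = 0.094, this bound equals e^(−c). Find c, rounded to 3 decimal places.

24.758

c = 2nε²/(b − a)² = 2·1401·0.094² / 1² = 24.7585.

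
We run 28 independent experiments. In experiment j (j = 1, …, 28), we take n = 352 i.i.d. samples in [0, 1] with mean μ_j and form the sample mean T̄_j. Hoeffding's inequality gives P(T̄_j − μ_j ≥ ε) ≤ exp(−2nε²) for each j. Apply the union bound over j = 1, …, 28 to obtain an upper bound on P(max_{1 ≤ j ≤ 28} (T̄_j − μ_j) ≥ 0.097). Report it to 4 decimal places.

0.0372

Per-experiment Hoeffding bound: exp(−2·352·0.097²) = exp(−6.62394) = 0.0013282.
Union bound over 28 events: 28·0.0013282 = 0.03719.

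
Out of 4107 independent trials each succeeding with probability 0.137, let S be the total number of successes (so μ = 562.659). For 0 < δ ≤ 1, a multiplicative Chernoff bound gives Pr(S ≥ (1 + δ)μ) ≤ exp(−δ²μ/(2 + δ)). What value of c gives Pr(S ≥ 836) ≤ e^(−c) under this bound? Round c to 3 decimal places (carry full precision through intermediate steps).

Write 836 = (1 + δ)μ, so δ = 836/562.659 − 1 = 0.4858022…
Then the exponent is δ²μ/(2 + δ) = (836 − μ)² / (μ·(2 + δ)) = 53.419241.

53.419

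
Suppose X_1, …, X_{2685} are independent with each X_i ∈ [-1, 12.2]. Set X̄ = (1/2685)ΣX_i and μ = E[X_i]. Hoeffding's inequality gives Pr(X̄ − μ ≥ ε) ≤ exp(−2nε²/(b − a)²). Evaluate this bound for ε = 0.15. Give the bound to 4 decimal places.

Exponent: 2nε²/(b − a)² = 2·2685·0.15² / 13.2² = 0.69344.
Bound = exp(−0.69344) = 0.49985.

0.4999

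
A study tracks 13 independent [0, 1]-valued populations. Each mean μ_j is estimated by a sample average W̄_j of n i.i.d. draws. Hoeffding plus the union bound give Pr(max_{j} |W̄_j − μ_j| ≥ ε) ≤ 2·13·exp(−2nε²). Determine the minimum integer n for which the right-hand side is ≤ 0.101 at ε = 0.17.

Need 2·13·exp(−2nε²) ≤ 0.101, i.e. exp(−2nε²) ≤ 0.101/26.
So 2nε² ≥ ln(26/0.101) = 5.550731.
Hence n ≥ 5.550731/(2·0.17²) = 96.033.
The smallest integer n is 97.

97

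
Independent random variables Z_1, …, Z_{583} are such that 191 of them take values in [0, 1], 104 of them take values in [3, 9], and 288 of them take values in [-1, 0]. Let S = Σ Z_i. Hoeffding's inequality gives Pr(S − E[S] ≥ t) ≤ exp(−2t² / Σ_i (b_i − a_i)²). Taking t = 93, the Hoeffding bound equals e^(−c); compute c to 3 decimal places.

4.096

Σ(b_i − a_i)² = 191·1² + 104·6² + 288·1² = 4223.
c = 2t² / 4223 = 2·93² / 4223 = 4.0961.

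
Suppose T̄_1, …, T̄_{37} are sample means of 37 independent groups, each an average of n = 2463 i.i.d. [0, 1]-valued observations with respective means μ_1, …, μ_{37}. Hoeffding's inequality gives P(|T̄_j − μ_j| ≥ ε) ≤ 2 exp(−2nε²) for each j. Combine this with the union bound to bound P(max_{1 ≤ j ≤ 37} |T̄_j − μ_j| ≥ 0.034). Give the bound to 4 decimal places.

0.2490

Per-experiment Hoeffding bound: 2·exp(−2·2463·0.034²) = 2·exp(−5.69446) = 0.0067291.
Union bound over 37 events: 37·0.0067291 = 0.24898.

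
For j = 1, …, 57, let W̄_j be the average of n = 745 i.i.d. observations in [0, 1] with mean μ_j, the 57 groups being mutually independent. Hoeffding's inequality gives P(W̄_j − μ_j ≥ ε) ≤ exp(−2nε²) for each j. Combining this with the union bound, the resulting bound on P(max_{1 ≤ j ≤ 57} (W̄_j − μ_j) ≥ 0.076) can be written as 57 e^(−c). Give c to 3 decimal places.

Union bound over the 57 events: P(max_{1 ≤ j ≤ 57} (W̄_j − μ_j) ≥ 0.076) ≤ 57·exp(−2nε²) = 57 exp(−2·745·0.076²).
So c = 2·745·0.076² = 8.6062.

8.606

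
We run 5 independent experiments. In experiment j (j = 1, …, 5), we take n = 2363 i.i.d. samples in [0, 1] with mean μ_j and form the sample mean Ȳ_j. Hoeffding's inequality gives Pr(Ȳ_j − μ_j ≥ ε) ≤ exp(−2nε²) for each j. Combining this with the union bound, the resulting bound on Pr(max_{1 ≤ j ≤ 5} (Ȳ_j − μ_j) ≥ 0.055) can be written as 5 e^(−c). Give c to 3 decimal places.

Union bound over the 5 events: Pr(max_{1 ≤ j ≤ 5} (Ȳ_j − μ_j) ≥ 0.055) ≤ 5·exp(−2nε²) = 5 exp(−2·2363·0.055²).
So c = 2·2363·0.055² = 14.2962.

14.296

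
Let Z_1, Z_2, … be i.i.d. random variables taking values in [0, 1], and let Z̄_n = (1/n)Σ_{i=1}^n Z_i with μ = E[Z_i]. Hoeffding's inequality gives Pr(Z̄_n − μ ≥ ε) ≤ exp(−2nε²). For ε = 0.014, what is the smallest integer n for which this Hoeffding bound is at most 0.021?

9856

Require exp(−2nε²) ≤ 0.021, i.e. 2nε² ≥ ln(1/0.021) = 3.863233.
So n ≥ 3.863233 / (2·0.014²) = 9855.186.
The smallest integer n is 9856.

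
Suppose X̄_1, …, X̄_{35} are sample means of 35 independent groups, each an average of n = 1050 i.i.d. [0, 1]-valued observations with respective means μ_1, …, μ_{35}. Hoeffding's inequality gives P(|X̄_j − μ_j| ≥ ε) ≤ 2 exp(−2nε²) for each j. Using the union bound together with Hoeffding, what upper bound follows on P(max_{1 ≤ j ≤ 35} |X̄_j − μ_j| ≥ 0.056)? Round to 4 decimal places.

0.0966

Per-experiment Hoeffding bound: 2·exp(−2·1050·0.056²) = 2·exp(−6.58560) = 0.0027602.
Union bound over 35 events: 35·0.0027602 = 0.09661.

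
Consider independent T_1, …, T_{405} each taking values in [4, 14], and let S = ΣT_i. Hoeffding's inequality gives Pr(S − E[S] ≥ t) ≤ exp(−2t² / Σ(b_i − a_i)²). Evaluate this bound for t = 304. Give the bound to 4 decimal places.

Σ(b_i − a_i)² = 405·(10)² = 40500.
Exponent = 2·304²/40500 = 4.5638.
Bound = exp(−4.5638) = 0.01042.

0.0104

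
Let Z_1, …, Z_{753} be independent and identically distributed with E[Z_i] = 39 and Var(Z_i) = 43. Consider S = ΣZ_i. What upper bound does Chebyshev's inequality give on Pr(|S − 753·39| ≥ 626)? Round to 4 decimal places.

Var(S) = n·Var(Z_i) = 753·43 = 32379.
Chebyshev: Pr(|S − 753·39| ≥ 626) ≤ Var(S)/626² = 32379/391876 = 0.0826.

0.0826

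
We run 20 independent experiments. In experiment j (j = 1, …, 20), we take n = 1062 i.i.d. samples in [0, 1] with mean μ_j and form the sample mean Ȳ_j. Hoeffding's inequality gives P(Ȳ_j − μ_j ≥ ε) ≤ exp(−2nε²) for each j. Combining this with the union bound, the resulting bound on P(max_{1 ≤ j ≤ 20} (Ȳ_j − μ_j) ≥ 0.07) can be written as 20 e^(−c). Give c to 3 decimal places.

Union bound over the 20 events: P(max_{1 ≤ j ≤ 20} (Ȳ_j − μ_j) ≥ 0.07) ≤ 20·exp(−2nε²) = 20 exp(−2·1062·0.07²).
So c = 2·1062·0.07² = 10.4076.

10.408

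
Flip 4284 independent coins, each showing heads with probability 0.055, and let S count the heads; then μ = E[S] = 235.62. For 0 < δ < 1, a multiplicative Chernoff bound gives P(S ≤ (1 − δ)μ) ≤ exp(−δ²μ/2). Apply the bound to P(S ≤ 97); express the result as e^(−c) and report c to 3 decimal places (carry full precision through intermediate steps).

Write 97 = (1 − δ)μ, so δ = 1 − 97/235.62 = 0.5883202…
Then the exponent is δ²μ/2 = (μ − 97)²/(2μ) = 40.776471.

40.776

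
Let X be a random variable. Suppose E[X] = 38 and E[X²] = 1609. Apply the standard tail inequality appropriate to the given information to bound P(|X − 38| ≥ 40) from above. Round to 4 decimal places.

The first two moments determine the variance, so Chebyshev's inequality is the sharpest standard bound available.
Var(X) = E[X²] − (E[X])² = 1609 − 1444 = 165.
Chebyshev's inequality: P(|X − μ| ≥ t) ≤ Var(X)/t² = 165/1600 = 0.1031.

0.1031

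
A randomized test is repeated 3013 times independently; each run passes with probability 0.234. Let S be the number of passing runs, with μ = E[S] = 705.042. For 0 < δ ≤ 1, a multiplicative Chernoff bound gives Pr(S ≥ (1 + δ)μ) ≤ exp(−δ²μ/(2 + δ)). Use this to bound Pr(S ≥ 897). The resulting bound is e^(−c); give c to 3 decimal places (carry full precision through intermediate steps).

Write 897 = (1 + δ)μ, so δ = 897/705.042 − 1 = 0.2722646…
Then the exponent is δ²μ/(2 + δ) = (897 − μ)² / (μ·(2 + δ)) = 23.000567.

23.001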